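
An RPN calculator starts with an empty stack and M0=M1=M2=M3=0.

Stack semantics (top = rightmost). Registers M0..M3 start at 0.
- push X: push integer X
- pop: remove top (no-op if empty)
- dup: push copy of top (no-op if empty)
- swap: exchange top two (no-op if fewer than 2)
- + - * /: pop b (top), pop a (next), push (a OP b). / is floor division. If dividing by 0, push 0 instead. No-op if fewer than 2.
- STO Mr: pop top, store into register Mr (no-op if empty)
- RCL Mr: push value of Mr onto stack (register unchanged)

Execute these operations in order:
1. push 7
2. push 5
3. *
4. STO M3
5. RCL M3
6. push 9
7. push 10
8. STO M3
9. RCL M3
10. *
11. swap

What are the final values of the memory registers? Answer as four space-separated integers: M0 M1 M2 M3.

After op 1 (push 7): stack=[7] mem=[0,0,0,0]
After op 2 (push 5): stack=[7,5] mem=[0,0,0,0]
After op 3 (*): stack=[35] mem=[0,0,0,0]
After op 4 (STO M3): stack=[empty] mem=[0,0,0,35]
After op 5 (RCL M3): stack=[35] mem=[0,0,0,35]
After op 6 (push 9): stack=[35,9] mem=[0,0,0,35]
After op 7 (push 10): stack=[35,9,10] mem=[0,0,0,35]
After op 8 (STO M3): stack=[35,9] mem=[0,0,0,10]
After op 9 (RCL M3): stack=[35,9,10] mem=[0,0,0,10]
After op 10 (*): stack=[35,90] mem=[0,0,0,10]
After op 11 (swap): stack=[90,35] mem=[0,0,0,10]

Answer: 0 0 0 10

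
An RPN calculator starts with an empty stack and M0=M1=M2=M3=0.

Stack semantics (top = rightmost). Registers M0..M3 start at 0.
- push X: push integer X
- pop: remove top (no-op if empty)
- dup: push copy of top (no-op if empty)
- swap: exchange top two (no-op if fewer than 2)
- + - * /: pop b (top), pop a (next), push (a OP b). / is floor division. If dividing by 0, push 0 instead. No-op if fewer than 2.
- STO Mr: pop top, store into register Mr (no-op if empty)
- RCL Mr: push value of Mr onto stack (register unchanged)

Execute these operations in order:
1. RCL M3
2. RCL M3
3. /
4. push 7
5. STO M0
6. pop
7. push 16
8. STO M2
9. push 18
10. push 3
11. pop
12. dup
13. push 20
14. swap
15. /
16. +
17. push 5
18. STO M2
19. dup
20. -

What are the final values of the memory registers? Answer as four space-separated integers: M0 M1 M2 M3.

Answer: 7 0 5 0

Derivation:
After op 1 (RCL M3): stack=[0] mem=[0,0,0,0]
After op 2 (RCL M3): stack=[0,0] mem=[0,0,0,0]
After op 3 (/): stack=[0] mem=[0,0,0,0]
After op 4 (push 7): stack=[0,7] mem=[0,0,0,0]
After op 5 (STO M0): stack=[0] mem=[7,0,0,0]
After op 6 (pop): stack=[empty] mem=[7,0,0,0]
After op 7 (push 16): stack=[16] mem=[7,0,0,0]
After op 8 (STO M2): stack=[empty] mem=[7,0,16,0]
After op 9 (push 18): stack=[18] mem=[7,0,16,0]
After op 10 (push 3): stack=[18,3] mem=[7,0,16,0]
After op 11 (pop): stack=[18] mem=[7,0,16,0]
After op 12 (dup): stack=[18,18] mem=[7,0,16,0]
After op 13 (push 20): stack=[18,18,20] mem=[7,0,16,0]
After op 14 (swap): stack=[18,20,18] mem=[7,0,16,0]
After op 15 (/): stack=[18,1] mem=[7,0,16,0]
After op 16 (+): stack=[19] mem=[7,0,16,0]
After op 17 (push 5): stack=[19,5] mem=[7,0,16,0]
After op 18 (STO M2): stack=[19] mem=[7,0,5,0]
After op 19 (dup): stack=[19,19] mem=[7,0,5,0]
After op 20 (-): stack=[0] mem=[7,0,5,0]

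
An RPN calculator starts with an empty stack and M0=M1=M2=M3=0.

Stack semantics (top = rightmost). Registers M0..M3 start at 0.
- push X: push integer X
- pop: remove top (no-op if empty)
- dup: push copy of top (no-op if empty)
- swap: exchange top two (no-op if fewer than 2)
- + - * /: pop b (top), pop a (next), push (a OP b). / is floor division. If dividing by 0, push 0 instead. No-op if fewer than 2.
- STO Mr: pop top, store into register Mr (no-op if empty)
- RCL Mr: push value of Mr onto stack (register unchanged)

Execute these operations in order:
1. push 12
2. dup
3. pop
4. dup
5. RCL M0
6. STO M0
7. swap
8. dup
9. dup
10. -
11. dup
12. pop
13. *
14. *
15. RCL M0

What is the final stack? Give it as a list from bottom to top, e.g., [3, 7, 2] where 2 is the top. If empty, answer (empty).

Answer: [0, 0]

Derivation:
After op 1 (push 12): stack=[12] mem=[0,0,0,0]
After op 2 (dup): stack=[12,12] mem=[0,0,0,0]
After op 3 (pop): stack=[12] mem=[0,0,0,0]
After op 4 (dup): stack=[12,12] mem=[0,0,0,0]
After op 5 (RCL M0): stack=[12,12,0] mem=[0,0,0,0]
After op 6 (STO M0): stack=[12,12] mem=[0,0,0,0]
After op 7 (swap): stack=[12,12] mem=[0,0,0,0]
After op 8 (dup): stack=[12,12,12] mem=[0,0,0,0]
After op 9 (dup): stack=[12,12,12,12] mem=[0,0,0,0]
After op 10 (-): stack=[12,12,0] mem=[0,0,0,0]
After op 11 (dup): stack=[12,12,0,0] mem=[0,0,0,0]
After op 12 (pop): stack=[12,12,0] mem=[0,0,0,0]
After op 13 (*): stack=[12,0] mem=[0,0,0,0]
After op 14 (*): stack=[0] mem=[0,0,0,0]
After op 15 (RCL M0): stack=[0,0] mem=[0,0,0,0]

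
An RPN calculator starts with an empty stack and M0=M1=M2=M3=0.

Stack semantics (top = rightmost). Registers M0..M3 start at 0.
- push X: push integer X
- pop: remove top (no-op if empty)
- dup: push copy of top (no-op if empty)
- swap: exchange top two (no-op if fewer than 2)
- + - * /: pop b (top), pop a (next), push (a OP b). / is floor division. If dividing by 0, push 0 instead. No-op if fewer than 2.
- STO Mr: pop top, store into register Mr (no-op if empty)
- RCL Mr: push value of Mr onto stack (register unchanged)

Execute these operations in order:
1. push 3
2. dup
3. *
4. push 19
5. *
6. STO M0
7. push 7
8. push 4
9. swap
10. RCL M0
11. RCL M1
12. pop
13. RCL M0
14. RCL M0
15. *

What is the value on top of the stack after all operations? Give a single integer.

Answer: 29241

Derivation:
After op 1 (push 3): stack=[3] mem=[0,0,0,0]
After op 2 (dup): stack=[3,3] mem=[0,0,0,0]
After op 3 (*): stack=[9] mem=[0,0,0,0]
After op 4 (push 19): stack=[9,19] mem=[0,0,0,0]
After op 5 (*): stack=[171] mem=[0,0,0,0]
After op 6 (STO M0): stack=[empty] mem=[171,0,0,0]
After op 7 (push 7): stack=[7] mem=[171,0,0,0]
After op 8 (push 4): stack=[7,4] mem=[171,0,0,0]
After op 9 (swap): stack=[4,7] mem=[171,0,0,0]
After op 10 (RCL M0): stack=[4,7,171] mem=[171,0,0,0]
After op 11 (RCL M1): stack=[4,7,171,0] mem=[171,0,0,0]
After op 12 (pop): stack=[4,7,171] mem=[171,0,0,0]
After op 13 (RCL M0): stack=[4,7,171,171] mem=[171,0,0,0]
After op 14 (RCL M0): stack=[4,7,171,171,171] mem=[171,0,0,0]
After op 15 (*): stack=[4,7,171,29241] mem=[171,0,0,0]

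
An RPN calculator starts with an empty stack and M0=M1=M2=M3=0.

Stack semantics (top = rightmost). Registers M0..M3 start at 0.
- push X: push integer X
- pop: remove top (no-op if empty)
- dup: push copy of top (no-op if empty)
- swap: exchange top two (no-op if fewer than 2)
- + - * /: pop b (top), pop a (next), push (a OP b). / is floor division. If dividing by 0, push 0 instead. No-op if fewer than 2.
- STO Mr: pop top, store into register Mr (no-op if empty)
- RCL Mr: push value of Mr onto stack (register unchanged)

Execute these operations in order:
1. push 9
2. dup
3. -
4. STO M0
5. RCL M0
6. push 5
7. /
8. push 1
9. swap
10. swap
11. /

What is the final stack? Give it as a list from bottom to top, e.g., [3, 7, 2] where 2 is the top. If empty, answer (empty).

After op 1 (push 9): stack=[9] mem=[0,0,0,0]
After op 2 (dup): stack=[9,9] mem=[0,0,0,0]
After op 3 (-): stack=[0] mem=[0,0,0,0]
After op 4 (STO M0): stack=[empty] mem=[0,0,0,0]
After op 5 (RCL M0): stack=[0] mem=[0,0,0,0]
After op 6 (push 5): stack=[0,5] mem=[0,0,0,0]
After op 7 (/): stack=[0] mem=[0,0,0,0]
After op 8 (push 1): stack=[0,1] mem=[0,0,0,0]
After op 9 (swap): stack=[1,0] mem=[0,0,0,0]
After op 10 (swap): stack=[0,1] mem=[0,0,0,0]
After op 11 (/): stack=[0] mem=[0,0,0,0]

Answer: [0]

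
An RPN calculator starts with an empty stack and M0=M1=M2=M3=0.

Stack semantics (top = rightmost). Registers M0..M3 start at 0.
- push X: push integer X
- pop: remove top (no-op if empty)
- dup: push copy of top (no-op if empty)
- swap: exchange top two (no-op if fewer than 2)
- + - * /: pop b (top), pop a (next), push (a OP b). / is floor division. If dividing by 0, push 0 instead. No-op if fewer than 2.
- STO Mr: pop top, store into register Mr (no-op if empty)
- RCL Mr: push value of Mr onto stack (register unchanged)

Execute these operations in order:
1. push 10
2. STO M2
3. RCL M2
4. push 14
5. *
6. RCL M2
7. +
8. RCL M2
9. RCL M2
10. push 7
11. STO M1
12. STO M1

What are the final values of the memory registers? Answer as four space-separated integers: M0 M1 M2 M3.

After op 1 (push 10): stack=[10] mem=[0,0,0,0]
After op 2 (STO M2): stack=[empty] mem=[0,0,10,0]
After op 3 (RCL M2): stack=[10] mem=[0,0,10,0]
After op 4 (push 14): stack=[10,14] mem=[0,0,10,0]
After op 5 (*): stack=[140] mem=[0,0,10,0]
After op 6 (RCL M2): stack=[140,10] mem=[0,0,10,0]
After op 7 (+): stack=[150] mem=[0,0,10,0]
After op 8 (RCL M2): stack=[150,10] mem=[0,0,10,0]
After op 9 (RCL M2): stack=[150,10,10] mem=[0,0,10,0]
After op 10 (push 7): stack=[150,10,10,7] mem=[0,0,10,0]
After op 11 (STO M1): stack=[150,10,10] mem=[0,7,10,0]
After op 12 (STO M1): stack=[150,10] mem=[0,10,10,0]

Answer: 0 10 10 0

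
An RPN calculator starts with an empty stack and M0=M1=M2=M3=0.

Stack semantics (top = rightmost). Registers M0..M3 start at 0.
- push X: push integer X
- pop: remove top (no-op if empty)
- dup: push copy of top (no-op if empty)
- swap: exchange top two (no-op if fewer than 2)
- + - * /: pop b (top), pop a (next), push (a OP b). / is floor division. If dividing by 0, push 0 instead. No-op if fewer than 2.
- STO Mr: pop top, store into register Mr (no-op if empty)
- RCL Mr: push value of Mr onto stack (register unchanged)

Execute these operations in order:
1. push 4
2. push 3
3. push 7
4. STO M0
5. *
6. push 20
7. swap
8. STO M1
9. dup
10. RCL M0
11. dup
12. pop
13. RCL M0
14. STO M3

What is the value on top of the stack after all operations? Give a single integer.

After op 1 (push 4): stack=[4] mem=[0,0,0,0]
After op 2 (push 3): stack=[4,3] mem=[0,0,0,0]
After op 3 (push 7): stack=[4,3,7] mem=[0,0,0,0]
After op 4 (STO M0): stack=[4,3] mem=[7,0,0,0]
After op 5 (*): stack=[12] mem=[7,0,0,0]
After op 6 (push 20): stack=[12,20] mem=[7,0,0,0]
After op 7 (swap): stack=[20,12] mem=[7,0,0,0]
After op 8 (STO M1): stack=[20] mem=[7,12,0,0]
After op 9 (dup): stack=[20,20] mem=[7,12,0,0]
After op 10 (RCL M0): stack=[20,20,7] mem=[7,12,0,0]
After op 11 (dup): stack=[20,20,7,7] mem=[7,12,0,0]
After op 12 (pop): stack=[20,20,7] mem=[7,12,0,0]
After op 13 (RCL M0): stack=[20,20,7,7] mem=[7,12,0,0]
After op 14 (STO M3): stack=[20,20,7] mem=[7,12,0,7]

Answer: 7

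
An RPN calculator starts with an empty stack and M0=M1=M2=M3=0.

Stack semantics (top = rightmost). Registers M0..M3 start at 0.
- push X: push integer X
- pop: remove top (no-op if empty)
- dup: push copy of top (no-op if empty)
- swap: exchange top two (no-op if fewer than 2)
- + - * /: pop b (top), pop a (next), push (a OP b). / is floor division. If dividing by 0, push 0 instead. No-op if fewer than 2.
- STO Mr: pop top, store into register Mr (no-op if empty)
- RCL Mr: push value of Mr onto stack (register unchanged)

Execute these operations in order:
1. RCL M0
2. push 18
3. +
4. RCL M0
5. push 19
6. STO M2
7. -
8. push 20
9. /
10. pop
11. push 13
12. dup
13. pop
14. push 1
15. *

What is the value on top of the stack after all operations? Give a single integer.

After op 1 (RCL M0): stack=[0] mem=[0,0,0,0]
After op 2 (push 18): stack=[0,18] mem=[0,0,0,0]
After op 3 (+): stack=[18] mem=[0,0,0,0]
After op 4 (RCL M0): stack=[18,0] mem=[0,0,0,0]
After op 5 (push 19): stack=[18,0,19] mem=[0,0,0,0]
After op 6 (STO M2): stack=[18,0] mem=[0,0,19,0]
After op 7 (-): stack=[18] mem=[0,0,19,0]
After op 8 (push 20): stack=[18,20] mem=[0,0,19,0]
After op 9 (/): stack=[0] mem=[0,0,19,0]
After op 10 (pop): stack=[empty] mem=[0,0,19,0]
After op 11 (push 13): stack=[13] mem=[0,0,19,0]
After op 12 (dup): stack=[13,13] mem=[0,0,19,0]
After op 13 (pop): stack=[13] mem=[0,0,19,0]
After op 14 (push 1): stack=[13,1] mem=[0,0,19,0]
After op 15 (*): stack=[13] mem=[0,0,19,0]

Answer: 13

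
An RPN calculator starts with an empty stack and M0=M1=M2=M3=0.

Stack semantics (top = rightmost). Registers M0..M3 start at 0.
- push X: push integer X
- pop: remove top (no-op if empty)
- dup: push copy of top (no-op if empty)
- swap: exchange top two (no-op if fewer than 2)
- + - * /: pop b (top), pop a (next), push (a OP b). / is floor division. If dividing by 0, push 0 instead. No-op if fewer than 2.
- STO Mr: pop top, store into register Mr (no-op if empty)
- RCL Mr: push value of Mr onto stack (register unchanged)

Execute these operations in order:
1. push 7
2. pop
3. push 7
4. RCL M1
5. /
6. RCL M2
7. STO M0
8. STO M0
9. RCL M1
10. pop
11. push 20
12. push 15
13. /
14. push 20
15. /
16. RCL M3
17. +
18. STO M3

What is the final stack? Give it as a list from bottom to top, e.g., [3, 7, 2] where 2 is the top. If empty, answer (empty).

Answer: (empty)

Derivation:
After op 1 (push 7): stack=[7] mem=[0,0,0,0]
After op 2 (pop): stack=[empty] mem=[0,0,0,0]
After op 3 (push 7): stack=[7] mem=[0,0,0,0]
After op 4 (RCL M1): stack=[7,0] mem=[0,0,0,0]
After op 5 (/): stack=[0] mem=[0,0,0,0]
After op 6 (RCL M2): stack=[0,0] mem=[0,0,0,0]
After op 7 (STO M0): stack=[0] mem=[0,0,0,0]
After op 8 (STO M0): stack=[empty] mem=[0,0,0,0]
After op 9 (RCL M1): stack=[0] mem=[0,0,0,0]
After op 10 (pop): stack=[empty] mem=[0,0,0,0]
After op 11 (push 20): stack=[20] mem=[0,0,0,0]
After op 12 (push 15): stack=[20,15] mem=[0,0,0,0]
After op 13 (/): stack=[1] mem=[0,0,0,0]
After op 14 (push 20): stack=[1,20] mem=[0,0,0,0]
After op 15 (/): stack=[0] mem=[0,0,0,0]
After op 16 (RCL M3): stack=[0,0] mem=[0,0,0,0]
After op 17 (+): stack=[0] mem=[0,0,0,0]
After op 18 (STO M3): stack=[empty] mem=[0,0,0,0]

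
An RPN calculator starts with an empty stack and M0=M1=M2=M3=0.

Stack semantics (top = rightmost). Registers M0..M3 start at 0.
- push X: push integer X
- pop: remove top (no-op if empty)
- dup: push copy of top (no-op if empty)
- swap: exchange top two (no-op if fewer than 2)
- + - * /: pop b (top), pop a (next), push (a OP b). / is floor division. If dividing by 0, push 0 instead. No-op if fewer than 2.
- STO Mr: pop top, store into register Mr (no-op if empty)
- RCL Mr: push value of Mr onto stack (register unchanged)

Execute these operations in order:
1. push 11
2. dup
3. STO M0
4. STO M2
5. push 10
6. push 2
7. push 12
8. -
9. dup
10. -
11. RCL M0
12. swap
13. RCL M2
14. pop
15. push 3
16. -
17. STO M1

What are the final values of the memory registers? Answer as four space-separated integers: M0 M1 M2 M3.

Answer: 11 -3 11 0

Derivation:
After op 1 (push 11): stack=[11] mem=[0,0,0,0]
After op 2 (dup): stack=[11,11] mem=[0,0,0,0]
After op 3 (STO M0): stack=[11] mem=[11,0,0,0]
After op 4 (STO M2): stack=[empty] mem=[11,0,11,0]
After op 5 (push 10): stack=[10] mem=[11,0,11,0]
After op 6 (push 2): stack=[10,2] mem=[11,0,11,0]
After op 7 (push 12): stack=[10,2,12] mem=[11,0,11,0]
After op 8 (-): stack=[10,-10] mem=[11,0,11,0]
After op 9 (dup): stack=[10,-10,-10] mem=[11,0,11,0]
After op 10 (-): stack=[10,0] mem=[11,0,11,0]
After op 11 (RCL M0): stack=[10,0,11] mem=[11,0,11,0]
After op 12 (swap): stack=[10,11,0] mem=[11,0,11,0]
After op 13 (RCL M2): stack=[10,11,0,11] mem=[11,0,11,0]
After op 14 (pop): stack=[10,11,0] mem=[11,0,11,0]
After op 15 (push 3): stack=[10,11,0,3] mem=[11,0,11,0]
After op 16 (-): stack=[10,11,-3] mem=[11,0,11,0]
After op 17 (STO M1): stack=[10,11] mem=[11,-3,11,0]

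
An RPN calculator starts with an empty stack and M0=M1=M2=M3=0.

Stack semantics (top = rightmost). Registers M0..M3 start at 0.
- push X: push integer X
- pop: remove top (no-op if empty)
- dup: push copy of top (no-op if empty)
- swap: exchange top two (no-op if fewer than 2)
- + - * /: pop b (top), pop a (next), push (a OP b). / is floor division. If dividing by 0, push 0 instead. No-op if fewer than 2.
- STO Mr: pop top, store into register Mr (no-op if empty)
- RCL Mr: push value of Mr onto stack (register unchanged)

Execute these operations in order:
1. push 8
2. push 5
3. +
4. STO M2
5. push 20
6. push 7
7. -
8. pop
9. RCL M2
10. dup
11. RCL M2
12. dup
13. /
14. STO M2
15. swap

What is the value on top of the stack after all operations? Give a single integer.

Answer: 13

Derivation:
After op 1 (push 8): stack=[8] mem=[0,0,0,0]
After op 2 (push 5): stack=[8,5] mem=[0,0,0,0]
After op 3 (+): stack=[13] mem=[0,0,0,0]
After op 4 (STO M2): stack=[empty] mem=[0,0,13,0]
After op 5 (push 20): stack=[20] mem=[0,0,13,0]
After op 6 (push 7): stack=[20,7] mem=[0,0,13,0]
After op 7 (-): stack=[13] mem=[0,0,13,0]
After op 8 (pop): stack=[empty] mem=[0,0,13,0]
After op 9 (RCL M2): stack=[13] mem=[0,0,13,0]
After op 10 (dup): stack=[13,13] mem=[0,0,13,0]
After op 11 (RCL M2): stack=[13,13,13] mem=[0,0,13,0]
After op 12 (dup): stack=[13,13,13,13] mem=[0,0,13,0]
After op 13 (/): stack=[13,13,1] mem=[0,0,13,0]
After op 14 (STO M2): stack=[13,13] mem=[0,0,1,0]
After op 15 (swap): stack=[13,13] mem=[0,0,1,0]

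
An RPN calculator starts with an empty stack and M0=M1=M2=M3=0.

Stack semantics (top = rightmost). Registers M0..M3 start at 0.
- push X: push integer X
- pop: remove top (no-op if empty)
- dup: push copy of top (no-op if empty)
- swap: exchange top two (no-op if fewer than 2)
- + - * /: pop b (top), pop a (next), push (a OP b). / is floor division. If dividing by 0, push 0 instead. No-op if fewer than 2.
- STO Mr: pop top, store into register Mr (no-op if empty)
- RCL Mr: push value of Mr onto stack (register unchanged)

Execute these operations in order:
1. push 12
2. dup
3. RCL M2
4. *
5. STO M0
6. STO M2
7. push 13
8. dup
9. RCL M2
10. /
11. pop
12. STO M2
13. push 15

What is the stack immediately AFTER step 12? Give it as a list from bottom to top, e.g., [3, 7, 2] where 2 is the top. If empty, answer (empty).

After op 1 (push 12): stack=[12] mem=[0,0,0,0]
After op 2 (dup): stack=[12,12] mem=[0,0,0,0]
After op 3 (RCL M2): stack=[12,12,0] mem=[0,0,0,0]
After op 4 (*): stack=[12,0] mem=[0,0,0,0]
After op 5 (STO M0): stack=[12] mem=[0,0,0,0]
After op 6 (STO M2): stack=[empty] mem=[0,0,12,0]
After op 7 (push 13): stack=[13] mem=[0,0,12,0]
After op 8 (dup): stack=[13,13] mem=[0,0,12,0]
After op 9 (RCL M2): stack=[13,13,12] mem=[0,0,12,0]
After op 10 (/): stack=[13,1] mem=[0,0,12,0]
After op 11 (pop): stack=[13] mem=[0,0,12,0]
After op 12 (STO M2): stack=[empty] mem=[0,0,13,0]

(empty)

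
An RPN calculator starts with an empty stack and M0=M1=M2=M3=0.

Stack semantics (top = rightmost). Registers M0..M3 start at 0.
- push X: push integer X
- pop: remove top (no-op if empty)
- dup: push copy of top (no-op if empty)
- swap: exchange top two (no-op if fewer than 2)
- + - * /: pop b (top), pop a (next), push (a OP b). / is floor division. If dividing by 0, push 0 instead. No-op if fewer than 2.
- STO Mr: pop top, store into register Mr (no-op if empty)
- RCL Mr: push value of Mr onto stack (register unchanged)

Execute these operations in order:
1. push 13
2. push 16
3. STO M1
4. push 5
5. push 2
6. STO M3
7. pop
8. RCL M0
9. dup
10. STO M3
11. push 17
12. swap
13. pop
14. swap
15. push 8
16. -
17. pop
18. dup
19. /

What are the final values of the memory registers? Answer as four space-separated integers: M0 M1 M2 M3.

Answer: 0 16 0 0

Derivation:
After op 1 (push 13): stack=[13] mem=[0,0,0,0]
After op 2 (push 16): stack=[13,16] mem=[0,0,0,0]
After op 3 (STO M1): stack=[13] mem=[0,16,0,0]
After op 4 (push 5): stack=[13,5] mem=[0,16,0,0]
After op 5 (push 2): stack=[13,5,2] mem=[0,16,0,0]
After op 6 (STO M3): stack=[13,5] mem=[0,16,0,2]
After op 7 (pop): stack=[13] mem=[0,16,0,2]
After op 8 (RCL M0): stack=[13,0] mem=[0,16,0,2]
After op 9 (dup): stack=[13,0,0] mem=[0,16,0,2]
After op 10 (STO M3): stack=[13,0] mem=[0,16,0,0]
After op 11 (push 17): stack=[13,0,17] mem=[0,16,0,0]
After op 12 (swap): stack=[13,17,0] mem=[0,16,0,0]
After op 13 (pop): stack=[13,17] mem=[0,16,0,0]
After op 14 (swap): stack=[17,13] mem=[0,16,0,0]
After op 15 (push 8): stack=[17,13,8] mem=[0,16,0,0]
After op 16 (-): stack=[17,5] mem=[0,16,0,0]
After op 17 (pop): stack=[17] mem=[0,16,0,0]
After op 18 (dup): stack=[17,17] mem=[0,16,0,0]
After op 19 (/): stack=[1] mem=[0,16,0,0]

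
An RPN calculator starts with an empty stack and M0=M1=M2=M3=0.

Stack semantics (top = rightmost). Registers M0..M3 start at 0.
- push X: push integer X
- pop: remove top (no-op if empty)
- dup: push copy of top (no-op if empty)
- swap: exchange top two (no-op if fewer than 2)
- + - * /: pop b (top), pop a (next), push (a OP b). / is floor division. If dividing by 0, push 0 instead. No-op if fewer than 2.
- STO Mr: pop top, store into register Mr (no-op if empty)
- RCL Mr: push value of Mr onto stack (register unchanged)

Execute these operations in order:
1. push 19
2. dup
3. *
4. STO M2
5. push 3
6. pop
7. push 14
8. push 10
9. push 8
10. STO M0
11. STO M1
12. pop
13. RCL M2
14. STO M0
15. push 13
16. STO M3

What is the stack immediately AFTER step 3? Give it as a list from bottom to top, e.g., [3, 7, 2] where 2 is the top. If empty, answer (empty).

After op 1 (push 19): stack=[19] mem=[0,0,0,0]
After op 2 (dup): stack=[19,19] mem=[0,0,0,0]
After op 3 (*): stack=[361] mem=[0,0,0,0]

[361]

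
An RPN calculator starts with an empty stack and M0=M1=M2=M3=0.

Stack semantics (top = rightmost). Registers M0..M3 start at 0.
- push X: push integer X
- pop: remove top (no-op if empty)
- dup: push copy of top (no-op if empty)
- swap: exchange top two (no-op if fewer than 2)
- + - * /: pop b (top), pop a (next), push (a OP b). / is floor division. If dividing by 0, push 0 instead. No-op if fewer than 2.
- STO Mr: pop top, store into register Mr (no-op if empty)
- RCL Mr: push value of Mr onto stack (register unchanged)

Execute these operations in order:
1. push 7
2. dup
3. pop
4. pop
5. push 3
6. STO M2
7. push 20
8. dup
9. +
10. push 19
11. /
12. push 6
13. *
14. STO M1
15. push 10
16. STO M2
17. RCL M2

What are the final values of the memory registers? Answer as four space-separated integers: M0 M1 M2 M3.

Answer: 0 12 10 0

Derivation:
After op 1 (push 7): stack=[7] mem=[0,0,0,0]
After op 2 (dup): stack=[7,7] mem=[0,0,0,0]
After op 3 (pop): stack=[7] mem=[0,0,0,0]
After op 4 (pop): stack=[empty] mem=[0,0,0,0]
After op 5 (push 3): stack=[3] mem=[0,0,0,0]
After op 6 (STO M2): stack=[empty] mem=[0,0,3,0]
After op 7 (push 20): stack=[20] mem=[0,0,3,0]
After op 8 (dup): stack=[20,20] mem=[0,0,3,0]
After op 9 (+): stack=[40] mem=[0,0,3,0]
After op 10 (push 19): stack=[40,19] mem=[0,0,3,0]
After op 11 (/): stack=[2] mem=[0,0,3,0]
After op 12 (push 6): stack=[2,6] mem=[0,0,3,0]
After op 13 (*): stack=[12] mem=[0,0,3,0]
After op 14 (STO M1): stack=[empty] mem=[0,12,3,0]
After op 15 (push 10): stack=[10] mem=[0,12,3,0]
After op 16 (STO M2): stack=[empty] mem=[0,12,10,0]
After op 17 (RCL M2): stack=[10] mem=[0,12,10,0]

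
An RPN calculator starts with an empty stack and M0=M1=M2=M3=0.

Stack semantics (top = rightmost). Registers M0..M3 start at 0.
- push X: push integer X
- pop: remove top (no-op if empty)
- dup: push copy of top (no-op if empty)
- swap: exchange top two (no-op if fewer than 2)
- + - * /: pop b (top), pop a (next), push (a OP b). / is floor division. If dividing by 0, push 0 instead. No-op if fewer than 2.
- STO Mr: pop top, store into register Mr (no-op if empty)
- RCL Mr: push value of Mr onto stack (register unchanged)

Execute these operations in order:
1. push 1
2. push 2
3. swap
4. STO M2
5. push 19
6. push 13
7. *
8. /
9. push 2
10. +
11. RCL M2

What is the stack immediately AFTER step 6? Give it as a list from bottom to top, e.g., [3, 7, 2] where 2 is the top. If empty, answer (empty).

After op 1 (push 1): stack=[1] mem=[0,0,0,0]
After op 2 (push 2): stack=[1,2] mem=[0,0,0,0]
After op 3 (swap): stack=[2,1] mem=[0,0,0,0]
After op 4 (STO M2): stack=[2] mem=[0,0,1,0]
After op 5 (push 19): stack=[2,19] mem=[0,0,1,0]
After op 6 (push 13): stack=[2,19,13] mem=[0,0,1,0]

[2, 19, 13]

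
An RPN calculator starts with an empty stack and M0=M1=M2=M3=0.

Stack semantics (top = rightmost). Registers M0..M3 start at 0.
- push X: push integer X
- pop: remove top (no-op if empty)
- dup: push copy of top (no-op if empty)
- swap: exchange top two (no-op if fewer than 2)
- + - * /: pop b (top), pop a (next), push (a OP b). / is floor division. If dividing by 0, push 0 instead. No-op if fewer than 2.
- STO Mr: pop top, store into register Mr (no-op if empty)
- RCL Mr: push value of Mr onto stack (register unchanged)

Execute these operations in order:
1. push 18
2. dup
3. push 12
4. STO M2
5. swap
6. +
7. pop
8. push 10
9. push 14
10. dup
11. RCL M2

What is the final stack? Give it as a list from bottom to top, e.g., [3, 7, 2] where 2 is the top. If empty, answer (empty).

Answer: [10, 14, 14, 12]

Derivation:
After op 1 (push 18): stack=[18] mem=[0,0,0,0]
After op 2 (dup): stack=[18,18] mem=[0,0,0,0]
After op 3 (push 12): stack=[18,18,12] mem=[0,0,0,0]
After op 4 (STO M2): stack=[18,18] mem=[0,0,12,0]
After op 5 (swap): stack=[18,18] mem=[0,0,12,0]
After op 6 (+): stack=[36] mem=[0,0,12,0]
After op 7 (pop): stack=[empty] mem=[0,0,12,0]
After op 8 (push 10): stack=[10] mem=[0,0,12,0]
After op 9 (push 14): stack=[10,14] mem=[0,0,12,0]
After op 10 (dup): stack=[10,14,14] mem=[0,0,12,0]
After op 11 (RCL M2): stack=[10,14,14,12] mem=[0,0,12,0]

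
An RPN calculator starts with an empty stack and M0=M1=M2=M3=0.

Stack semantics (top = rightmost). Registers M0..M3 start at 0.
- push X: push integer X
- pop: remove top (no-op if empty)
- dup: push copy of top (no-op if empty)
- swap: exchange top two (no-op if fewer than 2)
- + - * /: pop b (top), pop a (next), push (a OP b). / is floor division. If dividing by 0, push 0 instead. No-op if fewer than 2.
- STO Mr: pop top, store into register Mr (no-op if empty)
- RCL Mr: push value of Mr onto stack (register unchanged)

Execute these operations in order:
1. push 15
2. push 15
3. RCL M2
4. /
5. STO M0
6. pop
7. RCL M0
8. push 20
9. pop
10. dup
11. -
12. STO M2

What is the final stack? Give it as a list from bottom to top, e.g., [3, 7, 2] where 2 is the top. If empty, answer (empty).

After op 1 (push 15): stack=[15] mem=[0,0,0,0]
After op 2 (push 15): stack=[15,15] mem=[0,0,0,0]
After op 3 (RCL M2): stack=[15,15,0] mem=[0,0,0,0]
After op 4 (/): stack=[15,0] mem=[0,0,0,0]
After op 5 (STO M0): stack=[15] mem=[0,0,0,0]
After op 6 (pop): stack=[empty] mem=[0,0,0,0]
After op 7 (RCL M0): stack=[0] mem=[0,0,0,0]
After op 8 (push 20): stack=[0,20] mem=[0,0,0,0]
After op 9 (pop): stack=[0] mem=[0,0,0,0]
After op 10 (dup): stack=[0,0] mem=[0,0,0,0]
After op 11 (-): stack=[0] mem=[0,0,0,0]
After op 12 (STO M2): stack=[empty] mem=[0,0,0,0]

Answer: (empty)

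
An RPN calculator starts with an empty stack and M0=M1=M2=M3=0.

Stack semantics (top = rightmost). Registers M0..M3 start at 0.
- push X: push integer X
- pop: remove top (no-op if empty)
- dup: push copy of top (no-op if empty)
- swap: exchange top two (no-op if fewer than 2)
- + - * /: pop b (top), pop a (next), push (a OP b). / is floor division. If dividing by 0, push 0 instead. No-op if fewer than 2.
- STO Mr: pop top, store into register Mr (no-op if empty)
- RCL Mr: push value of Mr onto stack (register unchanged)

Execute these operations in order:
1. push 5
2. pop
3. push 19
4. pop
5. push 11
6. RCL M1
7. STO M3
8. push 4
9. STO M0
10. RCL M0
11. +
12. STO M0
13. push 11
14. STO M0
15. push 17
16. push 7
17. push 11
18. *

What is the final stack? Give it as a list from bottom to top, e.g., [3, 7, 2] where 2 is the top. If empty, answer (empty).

Answer: [17, 77]

Derivation:
After op 1 (push 5): stack=[5] mem=[0,0,0,0]
After op 2 (pop): stack=[empty] mem=[0,0,0,0]
After op 3 (push 19): stack=[19] mem=[0,0,0,0]
After op 4 (pop): stack=[empty] mem=[0,0,0,0]
After op 5 (push 11): stack=[11] mem=[0,0,0,0]
After op 6 (RCL M1): stack=[11,0] mem=[0,0,0,0]
After op 7 (STO M3): stack=[11] mem=[0,0,0,0]
After op 8 (push 4): stack=[11,4] mem=[0,0,0,0]
After op 9 (STO M0): stack=[11] mem=[4,0,0,0]
After op 10 (RCL M0): stack=[11,4] mem=[4,0,0,0]
After op 11 (+): stack=[15] mem=[4,0,0,0]
After op 12 (STO M0): stack=[empty] mem=[15,0,0,0]
After op 13 (push 11): stack=[11] mem=[15,0,0,0]
After op 14 (STO M0): stack=[empty] mem=[11,0,0,0]
After op 15 (push 17): stack=[17] mem=[11,0,0,0]
After op 16 (push 7): stack=[17,7] mem=[11,0,0,0]
After op 17 (push 11): stack=[17,7,11] mem=[11,0,0,0]
After op 18 (*): stack=[17,77] mem=[11,0,0,0]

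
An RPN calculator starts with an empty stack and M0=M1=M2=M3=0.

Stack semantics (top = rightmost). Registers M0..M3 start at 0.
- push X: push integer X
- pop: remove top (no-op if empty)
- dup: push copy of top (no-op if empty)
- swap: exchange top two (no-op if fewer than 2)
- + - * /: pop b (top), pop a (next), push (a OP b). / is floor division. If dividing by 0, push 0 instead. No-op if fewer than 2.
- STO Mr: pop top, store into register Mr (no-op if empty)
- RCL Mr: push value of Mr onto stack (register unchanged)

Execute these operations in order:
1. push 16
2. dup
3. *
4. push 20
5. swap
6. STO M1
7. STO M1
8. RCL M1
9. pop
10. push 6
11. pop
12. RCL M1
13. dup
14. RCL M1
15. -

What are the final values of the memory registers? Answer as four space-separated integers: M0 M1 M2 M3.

Answer: 0 20 0 0

Derivation:
After op 1 (push 16): stack=[16] mem=[0,0,0,0]
After op 2 (dup): stack=[16,16] mem=[0,0,0,0]
After op 3 (*): stack=[256] mem=[0,0,0,0]
After op 4 (push 20): stack=[256,20] mem=[0,0,0,0]
After op 5 (swap): stack=[20,256] mem=[0,0,0,0]
After op 6 (STO M1): stack=[20] mem=[0,256,0,0]
After op 7 (STO M1): stack=[empty] mem=[0,20,0,0]
After op 8 (RCL M1): stack=[20] mem=[0,20,0,0]
After op 9 (pop): stack=[empty] mem=[0,20,0,0]
After op 10 (push 6): stack=[6] mem=[0,20,0,0]
After op 11 (pop): stack=[empty] mem=[0,20,0,0]
After op 12 (RCL M1): stack=[20] mem=[0,20,0,0]
After op 13 (dup): stack=[20,20] mem=[0,20,0,0]
After op 14 (RCL M1): stack=[20,20,20] mem=[0,20,0,0]
After op 15 (-): stack=[20,0] mem=[0,20,0,0]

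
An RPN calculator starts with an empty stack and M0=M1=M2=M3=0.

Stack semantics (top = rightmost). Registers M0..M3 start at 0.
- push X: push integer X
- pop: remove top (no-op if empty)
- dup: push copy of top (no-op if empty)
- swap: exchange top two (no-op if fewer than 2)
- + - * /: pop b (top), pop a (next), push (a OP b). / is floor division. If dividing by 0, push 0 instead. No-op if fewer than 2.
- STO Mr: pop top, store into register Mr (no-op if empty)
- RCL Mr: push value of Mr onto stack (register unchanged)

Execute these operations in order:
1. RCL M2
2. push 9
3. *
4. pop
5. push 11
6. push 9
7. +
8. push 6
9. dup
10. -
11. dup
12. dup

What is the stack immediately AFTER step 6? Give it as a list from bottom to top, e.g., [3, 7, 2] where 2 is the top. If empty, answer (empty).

After op 1 (RCL M2): stack=[0] mem=[0,0,0,0]
After op 2 (push 9): stack=[0,9] mem=[0,0,0,0]
After op 3 (*): stack=[0] mem=[0,0,0,0]
After op 4 (pop): stack=[empty] mem=[0,0,0,0]
After op 5 (push 11): stack=[11] mem=[0,0,0,0]
After op 6 (push 9): stack=[11,9] mem=[0,0,0,0]

[11, 9]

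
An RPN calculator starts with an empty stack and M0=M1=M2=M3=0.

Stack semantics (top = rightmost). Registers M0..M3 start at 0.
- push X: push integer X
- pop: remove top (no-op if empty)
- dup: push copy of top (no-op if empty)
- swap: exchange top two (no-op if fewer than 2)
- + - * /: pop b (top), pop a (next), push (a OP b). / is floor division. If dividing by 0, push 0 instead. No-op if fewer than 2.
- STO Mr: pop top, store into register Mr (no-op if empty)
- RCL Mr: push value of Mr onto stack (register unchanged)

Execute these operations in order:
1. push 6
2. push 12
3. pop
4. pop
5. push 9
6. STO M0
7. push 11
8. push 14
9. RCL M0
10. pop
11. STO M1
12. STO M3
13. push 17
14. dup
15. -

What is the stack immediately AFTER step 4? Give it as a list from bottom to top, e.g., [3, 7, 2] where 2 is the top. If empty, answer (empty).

After op 1 (push 6): stack=[6] mem=[0,0,0,0]
After op 2 (push 12): stack=[6,12] mem=[0,0,0,0]
After op 3 (pop): stack=[6] mem=[0,0,0,0]
After op 4 (pop): stack=[empty] mem=[0,0,0,0]

(empty)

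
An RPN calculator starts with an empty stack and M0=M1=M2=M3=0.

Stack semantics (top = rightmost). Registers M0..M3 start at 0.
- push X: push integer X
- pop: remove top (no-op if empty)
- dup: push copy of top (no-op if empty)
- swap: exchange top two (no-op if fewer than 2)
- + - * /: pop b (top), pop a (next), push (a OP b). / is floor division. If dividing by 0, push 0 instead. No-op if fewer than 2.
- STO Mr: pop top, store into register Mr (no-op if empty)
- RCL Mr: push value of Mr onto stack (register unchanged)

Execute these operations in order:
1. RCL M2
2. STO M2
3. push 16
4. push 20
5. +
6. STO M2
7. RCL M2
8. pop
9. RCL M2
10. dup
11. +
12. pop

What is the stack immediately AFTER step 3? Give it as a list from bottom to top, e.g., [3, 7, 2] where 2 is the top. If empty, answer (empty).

After op 1 (RCL M2): stack=[0] mem=[0,0,0,0]
After op 2 (STO M2): stack=[empty] mem=[0,0,0,0]
After op 3 (push 16): stack=[16] mem=[0,0,0,0]

[16]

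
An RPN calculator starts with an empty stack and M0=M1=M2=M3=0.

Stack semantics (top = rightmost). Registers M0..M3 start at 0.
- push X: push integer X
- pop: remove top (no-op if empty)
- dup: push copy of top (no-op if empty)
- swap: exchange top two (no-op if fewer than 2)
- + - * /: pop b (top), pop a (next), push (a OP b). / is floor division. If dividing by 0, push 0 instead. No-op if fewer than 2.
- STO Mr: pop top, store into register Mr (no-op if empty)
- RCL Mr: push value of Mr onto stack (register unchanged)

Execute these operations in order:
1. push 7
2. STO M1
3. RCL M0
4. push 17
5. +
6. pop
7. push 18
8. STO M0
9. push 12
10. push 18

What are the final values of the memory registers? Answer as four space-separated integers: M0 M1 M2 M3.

Answer: 18 7 0 0

Derivation:
After op 1 (push 7): stack=[7] mem=[0,0,0,0]
After op 2 (STO M1): stack=[empty] mem=[0,7,0,0]
After op 3 (RCL M0): stack=[0] mem=[0,7,0,0]
After op 4 (push 17): stack=[0,17] mem=[0,7,0,0]
After op 5 (+): stack=[17] mem=[0,7,0,0]
After op 6 (pop): stack=[empty] mem=[0,7,0,0]
After op 7 (push 18): stack=[18] mem=[0,7,0,0]
After op 8 (STO M0): stack=[empty] mem=[18,7,0,0]
After op 9 (push 12): stack=[12] mem=[18,7,0,0]
After op 10 (push 18): stack=[12,18] mem=[18,7,0,0]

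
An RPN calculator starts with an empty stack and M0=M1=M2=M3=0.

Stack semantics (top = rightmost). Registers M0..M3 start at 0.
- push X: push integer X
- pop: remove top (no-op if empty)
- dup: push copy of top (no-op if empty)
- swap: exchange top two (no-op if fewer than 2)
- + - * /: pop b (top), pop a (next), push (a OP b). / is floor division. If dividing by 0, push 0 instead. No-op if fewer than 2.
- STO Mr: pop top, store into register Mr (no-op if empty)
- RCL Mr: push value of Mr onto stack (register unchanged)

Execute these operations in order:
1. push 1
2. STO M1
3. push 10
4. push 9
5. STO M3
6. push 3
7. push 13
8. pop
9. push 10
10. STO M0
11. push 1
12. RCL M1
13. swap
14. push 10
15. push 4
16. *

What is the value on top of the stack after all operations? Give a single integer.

Answer: 40

Derivation:
After op 1 (push 1): stack=[1] mem=[0,0,0,0]
After op 2 (STO M1): stack=[empty] mem=[0,1,0,0]
After op 3 (push 10): stack=[10] mem=[0,1,0,0]
After op 4 (push 9): stack=[10,9] mem=[0,1,0,0]
After op 5 (STO M3): stack=[10] mem=[0,1,0,9]
After op 6 (push 3): stack=[10,3] mem=[0,1,0,9]
After op 7 (push 13): stack=[10,3,13] mem=[0,1,0,9]
After op 8 (pop): stack=[10,3] mem=[0,1,0,9]
After op 9 (push 10): stack=[10,3,10] mem=[0,1,0,9]
After op 10 (STO M0): stack=[10,3] mem=[10,1,0,9]
After op 11 (push 1): stack=[10,3,1] mem=[10,1,0,9]
After op 12 (RCL M1): stack=[10,3,1,1] mem=[10,1,0,9]
After op 13 (swap): stack=[10,3,1,1] mem=[10,1,0,9]
After op 14 (push 10): stack=[10,3,1,1,10] mem=[10,1,0,9]
After op 15 (push 4): stack=[10,3,1,1,10,4] mem=[10,1,0,9]
After op 16 (*): stack=[10,3,1,1,40] mem=[10,1,0,9]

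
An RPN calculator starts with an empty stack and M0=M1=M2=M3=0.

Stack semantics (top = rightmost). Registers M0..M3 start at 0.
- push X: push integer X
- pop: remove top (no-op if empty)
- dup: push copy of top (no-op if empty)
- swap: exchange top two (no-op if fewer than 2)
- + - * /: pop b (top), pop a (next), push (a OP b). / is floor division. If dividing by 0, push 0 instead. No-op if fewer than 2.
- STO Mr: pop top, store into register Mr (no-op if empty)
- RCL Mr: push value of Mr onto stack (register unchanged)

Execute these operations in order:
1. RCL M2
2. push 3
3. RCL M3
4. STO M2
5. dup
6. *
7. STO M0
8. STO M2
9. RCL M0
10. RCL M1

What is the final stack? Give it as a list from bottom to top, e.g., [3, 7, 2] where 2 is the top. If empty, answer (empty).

After op 1 (RCL M2): stack=[0] mem=[0,0,0,0]
After op 2 (push 3): stack=[0,3] mem=[0,0,0,0]
After op 3 (RCL M3): stack=[0,3,0] mem=[0,0,0,0]
After op 4 (STO M2): stack=[0,3] mem=[0,0,0,0]
After op 5 (dup): stack=[0,3,3] mem=[0,0,0,0]
After op 6 (*): stack=[0,9] mem=[0,0,0,0]
After op 7 (STO M0): stack=[0] mem=[9,0,0,0]
After op 8 (STO M2): stack=[empty] mem=[9,0,0,0]
After op 9 (RCL M0): stack=[9] mem=[9,0,0,0]
After op 10 (RCL M1): stack=[9,0] mem=[9,0,0,0]

Answer: [9, 0]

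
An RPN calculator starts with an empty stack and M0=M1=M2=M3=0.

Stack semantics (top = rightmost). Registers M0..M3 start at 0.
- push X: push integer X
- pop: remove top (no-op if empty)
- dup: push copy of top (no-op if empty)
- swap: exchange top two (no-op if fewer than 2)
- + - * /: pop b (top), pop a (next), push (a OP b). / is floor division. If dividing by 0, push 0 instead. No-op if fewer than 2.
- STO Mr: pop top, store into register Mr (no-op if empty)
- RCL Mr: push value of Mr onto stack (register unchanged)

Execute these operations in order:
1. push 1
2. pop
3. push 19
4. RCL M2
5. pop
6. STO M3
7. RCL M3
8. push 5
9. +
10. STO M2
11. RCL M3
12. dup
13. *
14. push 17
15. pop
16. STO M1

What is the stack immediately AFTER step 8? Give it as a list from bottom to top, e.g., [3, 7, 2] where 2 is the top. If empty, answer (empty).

After op 1 (push 1): stack=[1] mem=[0,0,0,0]
After op 2 (pop): stack=[empty] mem=[0,0,0,0]
After op 3 (push 19): stack=[19] mem=[0,0,0,0]
After op 4 (RCL M2): stack=[19,0] mem=[0,0,0,0]
After op 5 (pop): stack=[19] mem=[0,0,0,0]
After op 6 (STO M3): stack=[empty] mem=[0,0,0,19]
After op 7 (RCL M3): stack=[19] mem=[0,0,0,19]
After op 8 (push 5): stack=[19,5] mem=[0,0,0,19]

[19, 5]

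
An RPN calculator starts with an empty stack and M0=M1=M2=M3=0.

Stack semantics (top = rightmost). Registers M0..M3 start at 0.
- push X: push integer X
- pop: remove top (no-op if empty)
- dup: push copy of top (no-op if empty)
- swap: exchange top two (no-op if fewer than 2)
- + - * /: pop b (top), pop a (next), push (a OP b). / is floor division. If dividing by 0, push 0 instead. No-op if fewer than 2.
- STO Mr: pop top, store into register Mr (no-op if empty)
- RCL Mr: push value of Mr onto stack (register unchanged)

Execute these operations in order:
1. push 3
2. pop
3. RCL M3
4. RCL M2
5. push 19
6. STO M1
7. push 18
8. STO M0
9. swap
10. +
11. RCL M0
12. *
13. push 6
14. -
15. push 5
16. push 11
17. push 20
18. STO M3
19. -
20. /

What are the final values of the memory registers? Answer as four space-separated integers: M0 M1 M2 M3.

After op 1 (push 3): stack=[3] mem=[0,0,0,0]
After op 2 (pop): stack=[empty] mem=[0,0,0,0]
After op 3 (RCL M3): stack=[0] mem=[0,0,0,0]
After op 4 (RCL M2): stack=[0,0] mem=[0,0,0,0]
After op 5 (push 19): stack=[0,0,19] mem=[0,0,0,0]
After op 6 (STO M1): stack=[0,0] mem=[0,19,0,0]
After op 7 (push 18): stack=[0,0,18] mem=[0,19,0,0]
After op 8 (STO M0): stack=[0,0] mem=[18,19,0,0]
After op 9 (swap): stack=[0,0] mem=[18,19,0,0]
After op 10 (+): stack=[0] mem=[18,19,0,0]
After op 11 (RCL M0): stack=[0,18] mem=[18,19,0,0]
After op 12 (*): stack=[0] mem=[18,19,0,0]
After op 13 (push 6): stack=[0,6] mem=[18,19,0,0]
After op 14 (-): stack=[-6] mem=[18,19,0,0]
After op 15 (push 5): stack=[-6,5] mem=[18,19,0,0]
After op 16 (push 11): stack=[-6,5,11] mem=[18,19,0,0]
After op 17 (push 20): stack=[-6,5,11,20] mem=[18,19,0,0]
After op 18 (STO M3): stack=[-6,5,11] mem=[18,19,0,20]
After op 19 (-): stack=[-6,-6] mem=[18,19,0,20]
After op 20 (/): stack=[1] mem=[18,19,0,20]

Answer: 18 19 0 20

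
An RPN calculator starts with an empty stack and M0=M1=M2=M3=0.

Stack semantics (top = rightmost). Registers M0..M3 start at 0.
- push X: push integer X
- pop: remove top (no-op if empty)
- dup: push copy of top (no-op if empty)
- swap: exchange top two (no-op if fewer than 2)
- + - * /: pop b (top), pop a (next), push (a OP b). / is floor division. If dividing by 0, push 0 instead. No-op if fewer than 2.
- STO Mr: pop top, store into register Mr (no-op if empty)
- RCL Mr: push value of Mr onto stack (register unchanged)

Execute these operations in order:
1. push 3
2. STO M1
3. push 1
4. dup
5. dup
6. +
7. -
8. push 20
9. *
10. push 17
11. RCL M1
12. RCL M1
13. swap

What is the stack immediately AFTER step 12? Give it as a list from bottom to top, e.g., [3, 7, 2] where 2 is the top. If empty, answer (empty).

After op 1 (push 3): stack=[3] mem=[0,0,0,0]
After op 2 (STO M1): stack=[empty] mem=[0,3,0,0]
After op 3 (push 1): stack=[1] mem=[0,3,0,0]
After op 4 (dup): stack=[1,1] mem=[0,3,0,0]
After op 5 (dup): stack=[1,1,1] mem=[0,3,0,0]
After op 6 (+): stack=[1,2] mem=[0,3,0,0]
After op 7 (-): stack=[-1] mem=[0,3,0,0]
After op 8 (push 20): stack=[-1,20] mem=[0,3,0,0]
After op 9 (*): stack=[-20] mem=[0,3,0,0]
After op 10 (push 17): stack=[-20,17] mem=[0,3,0,0]
After op 11 (RCL M1): stack=[-20,17,3] mem=[0,3,0,0]
After op 12 (RCL M1): stack=[-20,17,3,3] mem=[0,3,0,0]

[-20, 17, 3, 3]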